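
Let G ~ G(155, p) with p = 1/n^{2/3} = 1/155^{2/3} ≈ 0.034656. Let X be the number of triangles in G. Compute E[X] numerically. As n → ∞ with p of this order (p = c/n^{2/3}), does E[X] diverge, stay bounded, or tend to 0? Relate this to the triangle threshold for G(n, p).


Number of potential triangles: C(155, 3) = 608685.
Each occurs with probability p³ ≈ (0.034656)³ ≈ 4.16233091e-05.
By linearity: E[X] = C(155, 3)·p³ ≈ 608685 · 4.16233091e-05 ≈ 25.335484.
Since α = 2/3 < 1, p = c/n^{2/3} ≫ 1/n is above the triangle threshold p ~ 1/n. Asymptotically E[X] ~ (c³/6)·n^{3(1−α)} = (1³/6)·n^{1} → ∞; triangles are abundant w.h.p.

E[X] ≈ 25.335484; in regime p = Θ(1/n^{2/3}) E[X] diverges (above the triangle threshold p ~ 1/n).


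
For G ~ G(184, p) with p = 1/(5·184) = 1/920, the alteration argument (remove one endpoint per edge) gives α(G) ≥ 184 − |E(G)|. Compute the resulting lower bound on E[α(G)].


E[|E(G)|] = C(184, 2)·p = 16836 · (1/920) = 183/10.
E[α(G)] ≥ n − E[|E(G)|] = 184 − 183/10 = 1657/10.
Numerically: ≈ 165.700000.
(This is only a lower bound; the true E[α(G)] may be larger.)

E[α(G)] ≥ 1657/10 ≈ 165.700000.


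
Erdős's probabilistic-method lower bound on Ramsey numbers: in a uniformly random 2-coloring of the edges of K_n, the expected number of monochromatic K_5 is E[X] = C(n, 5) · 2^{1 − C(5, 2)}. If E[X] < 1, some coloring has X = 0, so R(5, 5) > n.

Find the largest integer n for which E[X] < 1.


We need C(n, 5) · 2^{1 − 10} < 1, i.e. C(n, 5) < 2^{10 − 1} = 512.
Check values of n near the boundary:
  n = 7: C(7, 5) = 21; 21 < 512? YES
  n = 8: C(8, 5) = 56; 56 < 512? YES
  n = 9: C(9, 5) = 126; 126 < 512? YES
  n = 10: C(10, 5) = 252; 252 < 512? YES
  n = 11: C(11, 5) = 462; 462 < 512? YES
  n = 12: C(12, 5) = 792; 792 < 512? NO
  n = 13: C(13, 5) = 1287; 1287 < 512? NO
  n = 14: C(14, 5) = 2002; 2002 < 512? NO
The largest n with C(n, 5) < 512 is n = 11 (where E[X] = 231/256 ≈ 0.902). Hence R(5, 5) > 11, i.e. R(5, 5) ≥ 12.

Largest n = 11; hence R(5, 5) > 11.


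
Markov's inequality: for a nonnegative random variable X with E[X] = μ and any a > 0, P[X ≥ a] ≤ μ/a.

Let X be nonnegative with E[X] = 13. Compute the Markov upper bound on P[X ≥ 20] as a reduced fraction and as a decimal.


μ = E[X] = 13, a = 20.
Markov: P[X ≥ 20] ≤ μ/a = (13)/20 = 13/20.
Numerically: ≈ 0.650.
(Since a = 20 > μ = 13.000, the bound 13/20 is < 1 and informative.)

P[X ≥ 20] ≤ 13/20 ≈ 0.650.


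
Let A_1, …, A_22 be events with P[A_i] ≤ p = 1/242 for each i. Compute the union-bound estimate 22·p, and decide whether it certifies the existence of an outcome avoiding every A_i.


Union bound: P[∪_{i=1}^{22} A_i] ≤ Σ_i P[A_i] ≤ 22·p = 22·(1/242) = 1/11.
Numerically: 1/11 ≈ 0.0909091.
Is 1/11 < 1? YES.
Since P[∪ A_i] ≤ 1/11 < 1, the complement has P[∩ A_i^c] ≥ 1 − 1/11 = 10/11 > 0, so some outcome avoids every A_i.

22·p = 1/11 ≈ 0.0909091; existence CERTIFIED by the union bound.


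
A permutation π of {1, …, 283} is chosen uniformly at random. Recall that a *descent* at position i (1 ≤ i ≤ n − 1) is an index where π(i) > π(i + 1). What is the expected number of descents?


Write X = Σ X_I over i = 1, …, 282, with X_I the indicator of one descent.
There are 282 indicators.
For each fixed i, the pair (π(i), π(i+1)) is a uniformly random ordered pair of distinct values from {1, …, 283}; by symmetry P[π(i) > π(i+1)] = 1/2.
By linearity: E[X] = 282 · (1/2) = (283 − 1) · (1/2) = 141 ≈ 141.00000.

E[X] = 141 = 141.00000.


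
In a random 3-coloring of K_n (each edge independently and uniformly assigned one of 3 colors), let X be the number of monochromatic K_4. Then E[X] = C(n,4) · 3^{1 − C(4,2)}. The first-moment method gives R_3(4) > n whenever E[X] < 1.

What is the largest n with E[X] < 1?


We need C(n, 4) · 3^{1 − 6} < 1, i.e. C(n, 4) < 3^{6 − 1} = 243.
Check values of n near the boundary:
  n = 4: C(4, 4) = 1; 1 < 243? YES
  n = 5: C(5, 4) = 5; 5 < 243? YES
  n = 6: C(6, 4) = 15; 15 < 243? YES
  n = 7: C(7, 4) = 35; 35 < 243? YES
  n = 8: C(8, 4) = 70; 70 < 243? YES
  n = 9: C(9, 4) = 126; 126 < 243? YES
  n = 10: C(10, 4) = 210; 210 < 243? YES
  n = 11: C(11, 4) = 330; 330 < 243? NO
The largest n with C(n, 4) < 243 is n = 10 (where E[X] = 70/81 ≈ 0.86420). Hence R_3(4) > 10, i.e. R_3(4) ≥ 11.

Largest n = 10; hence R_3(4) > 10.


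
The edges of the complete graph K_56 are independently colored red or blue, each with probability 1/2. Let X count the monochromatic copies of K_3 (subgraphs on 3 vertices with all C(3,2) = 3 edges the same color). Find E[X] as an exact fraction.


Let X = Σ_S X_S over the C(56, 3) = 27720 subsets S of size 3, where X_S = 1 if the K_3 on S is monochromatic.
For a fixed S, the K_3 on S has C(3, 2) = 3 edges. P[all 3 edges red] = (1/2)^3, and likewise for blue, so P[monochromatic] = 2·(1/2)^3 = 2^{1 − 3} = 1/4.
Summing: E[X] = C(56, 3) · 2^{1 − 3} = 27720 · 1/4 = 6930.
Numerically: E[X] ≈ 6930.0000.

E[X] = C(56,3)·2^(1−C(3,2)) = 6930 ≈ 6930.0000.


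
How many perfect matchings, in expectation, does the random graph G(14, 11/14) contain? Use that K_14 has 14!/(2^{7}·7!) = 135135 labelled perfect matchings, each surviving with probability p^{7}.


K_14 has 14!/(2^{7}·7!) = 135135 labelled perfect matchings.
For each such perfect matching H, let X_H = 1 if all 7 edges of H are present in G. Then P[X_H = 1] = p^{7} = (11/14)^{7} = 19487171/105413504.
By linearity: E[X] = Σ_H E[X_H] = 135135 · p^{7} = 135135 · 19487171/105413504 = 376199836155/15059072.
Numerically: E[X] ≈ 2.5e+04.

E[X] = 135135 · (11/14)^{7} = 376199836155/15059072 ≈ 2.5e+04.


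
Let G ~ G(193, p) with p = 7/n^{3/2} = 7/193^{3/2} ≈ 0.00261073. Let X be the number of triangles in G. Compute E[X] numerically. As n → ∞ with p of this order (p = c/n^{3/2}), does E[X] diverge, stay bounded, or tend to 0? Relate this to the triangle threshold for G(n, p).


Number of potential triangles: C(193, 3) = 1179616.
Each occurs with probability p³ ≈ (0.00261073)³ ≈ 1.77945180e-08.
By linearity: E[X] = C(193, 3)·p³ ≈ 1179616 · 1.77945180e-08 ≈ 0.020991.
Since α = 3/2 > 1, p = c/n^{3/2} = o(1/n) is below the triangle threshold p ~ 1/n. Asymptotically E[X] ~ (c³/6)·n^{3(1−α)} = (7³/6)·n^{-1.5} → 0, so by Markov's inequality G has no triangles w.h.p.

E[X] ≈ 0.020991; in regime p = Θ(1/n^{3/2}) E[X] tends to 0 (below the triangle threshold p ~ 1/n).


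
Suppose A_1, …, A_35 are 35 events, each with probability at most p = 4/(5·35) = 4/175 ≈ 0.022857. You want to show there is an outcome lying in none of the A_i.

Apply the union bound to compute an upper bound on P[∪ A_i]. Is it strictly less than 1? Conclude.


Union bound: P[∪_{i=1}^{35} A_i] ≤ Σ_i P[A_i] ≤ 35·p = 35·(4/175) = 4/5.
Numerically: 4/5 ≈ 0.800000.
Is 4/5 < 1? YES.
Since P[∪ A_i] ≤ 4/5 < 1, the complement has P[∩ A_i^c] ≥ 1 − 4/5 = 1/5 > 0, so some outcome avoids every A_i.

35·p = 4/5 ≈ 0.800000; existence CERTIFIED by the union bound.


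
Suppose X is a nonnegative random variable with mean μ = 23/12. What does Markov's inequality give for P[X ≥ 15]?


μ = E[X] = 23/12, a = 15.
Markov: P[X ≥ 15] ≤ μ/a = (23/12)/15 = 23/180.
Numerically: ≈ 0.127778.
(Since a = 15 > μ = 1.916667, the bound 23/180 is < 1 and informative.)

P[X ≥ 15] ≤ 23/180 ≈ 0.127778.


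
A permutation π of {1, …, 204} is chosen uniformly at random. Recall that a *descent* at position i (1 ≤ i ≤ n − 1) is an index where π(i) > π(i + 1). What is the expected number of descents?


Write X = Σ X_I over i = 1, …, 203, with X_I the indicator of one descent.
There are 203 indicators.
For each fixed i, the pair (π(i), π(i+1)) is a uniformly random ordered pair of distinct values from {1, …, 204}; by symmetry P[π(i) > π(i+1)] = 1/2.
By linearity: E[X] = 203 · (1/2) = (204 − 1) · (1/2) = 203/2 ≈ 101.50000.

E[X] = 203/2 = 101.50000.


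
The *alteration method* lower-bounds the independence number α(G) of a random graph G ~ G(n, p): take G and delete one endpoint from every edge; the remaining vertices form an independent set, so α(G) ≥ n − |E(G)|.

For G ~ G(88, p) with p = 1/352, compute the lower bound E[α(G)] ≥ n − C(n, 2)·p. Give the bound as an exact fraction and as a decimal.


E[|E(G)|] = C(88, 2)·p = 3828 · (1/352) = 87/8.
E[α(G)] ≥ n − E[|E(G)|] = 88 − 87/8 = 617/8.
Numerically: ≈ 77.12500.
(This is only a lower bound; the true E[α(G)] may be larger.)

E[α(G)] ≥ 617/8 ≈ 77.12500.


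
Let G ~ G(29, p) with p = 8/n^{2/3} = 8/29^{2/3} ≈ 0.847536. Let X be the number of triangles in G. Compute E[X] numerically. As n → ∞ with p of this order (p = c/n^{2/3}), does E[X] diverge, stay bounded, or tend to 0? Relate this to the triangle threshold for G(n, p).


Number of potential triangles: C(29, 3) = 3654.
Each occurs with probability p³ ≈ (0.847536)³ ≈ 6.08799049e-01.
By linearity: E[X] = C(29, 3)·p³ ≈ 3654 · 6.08799049e-01 ≈ 2224.551724.
Since α = 2/3 < 1, p = c/n^{2/3} ≫ 1/n is above the triangle threshold p ~ 1/n. Asymptotically E[X] ~ (c³/6)·n^{3(1−α)} = (8³/6)·n^{1} → ∞; triangles are abundant w.h.p.

E[X] ≈ 2224.551724; in regime p = Θ(1/n^{2/3}) E[X] diverges (above the triangle threshold p ~ 1/n).


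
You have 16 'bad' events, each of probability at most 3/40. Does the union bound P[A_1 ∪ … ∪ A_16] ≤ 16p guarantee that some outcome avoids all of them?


Union bound: P[∪_{i=1}^{16} A_i] ≤ Σ_i P[A_i] ≤ 16·p = 16·(3/40) = 6/5.
Numerically: 6/5 ≈ 1.200000.
Is 6/5 < 1? NO.
Since the bound 6/5 is ≥ 1, the union bound is uninformative here; it does NOT by itself certify existence.

16·p = 6/5 ≈ 1.200000; existence NOT certified by the union bound.


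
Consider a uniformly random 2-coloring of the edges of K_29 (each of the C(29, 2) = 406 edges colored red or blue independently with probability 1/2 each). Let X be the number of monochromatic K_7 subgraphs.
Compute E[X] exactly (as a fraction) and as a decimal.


Let X = Σ_S X_S over the C(29, 7) = 1560780 subsets S of size 7, where X_S = 1 if the K_7 on S is monochromatic.
For a fixed S, the K_7 on S has C(7, 2) = 21 edges. P[all 21 edges red] = (1/2)^21, and likewise for blue, so P[monochromatic] = 2·(1/2)^21 = 2^{1 − 21} = 1/1048576.
Summing: E[X] = C(29, 7) · 2^{1 − 21} = 1560780 · 1/1048576 = 390195/262144.
Numerically: E[X] ≈ 1.488476.

E[X] = C(29,7)·2^(1−C(7,2)) = 390195/262144 ≈ 1.488476.


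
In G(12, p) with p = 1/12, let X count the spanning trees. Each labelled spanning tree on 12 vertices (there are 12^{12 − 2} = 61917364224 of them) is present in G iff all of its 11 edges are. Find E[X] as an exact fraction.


K_12 has 12^{12 − 2} = 61917364224 labelled spanning trees.
For each such spanning tree H, let X_H = 1 if all 11 edges of H are present in G. Then P[X_H = 1] = p^{11} = (1/12)^{11} = 1/743008370688.
Summing the indicators: E[X] = Σ_H E[X_H] = 61917364224 · p^{11} = 61917364224 · 1/743008370688 = 1/12.
Numerically: E[X] ≈ 0.0833.

E[X] = 61917364224 · (1/12)^{11} = 1/12 ≈ 0.0833.


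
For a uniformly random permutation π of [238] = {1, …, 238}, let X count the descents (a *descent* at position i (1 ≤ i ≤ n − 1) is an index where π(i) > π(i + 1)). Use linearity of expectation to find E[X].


Write X = Σ X_I over i = 1, …, 237, with X_I the indicator of one descent.
There are 237 indicators.
For each fixed i, the pair (π(i), π(i+1)) is a uniformly random ordered pair of distinct values from {1, …, 238}; by symmetry P[π(i) > π(i+1)] = 1/2.
By linearity: E[X] = 237 · (1/2) = (238 − 1) · (1/2) = 237/2 ≈ 118.500.

E[X] = 237/2 = 118.500.


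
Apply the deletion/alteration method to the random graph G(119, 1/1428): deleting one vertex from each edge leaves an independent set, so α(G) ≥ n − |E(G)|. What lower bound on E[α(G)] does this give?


E[|E(G)|] = C(119, 2)·p = 7021 · (1/1428) = 59/12.
E[α(G)] ≥ n − E[|E(G)|] = 119 − 59/12 = 1369/12.
Numerically: ≈ 114.08333.
(This is only a lower bound; the true E[α(G)] may be larger.)

E[α(G)] ≥ 1369/12 ≈ 114.08333.


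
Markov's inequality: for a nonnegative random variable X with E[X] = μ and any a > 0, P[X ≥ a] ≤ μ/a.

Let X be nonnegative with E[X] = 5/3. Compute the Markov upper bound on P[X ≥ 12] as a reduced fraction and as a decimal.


μ = E[X] = 5/3, a = 12.
Markov: P[X ≥ 12] ≤ μ/a = (5/3)/12 = 5/36.
Numerically: ≈ 0.13889.
(Since a = 12 > μ = 1.66667, the bound 5/36 is < 1 and informative.)

P[X ≥ 12] ≤ 5/36 ≈ 0.13889.


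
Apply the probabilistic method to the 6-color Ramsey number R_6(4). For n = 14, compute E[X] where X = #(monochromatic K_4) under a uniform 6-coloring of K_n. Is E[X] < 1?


E[X] = C(14, 4) · 6^{1 − 6} = 1001 · 6^{−5} = 1001/7776.
As a reduced fraction: E[X] = 1001/7776 ≈ 0.1287294.
Is E[X] < 1? YES.
Since E[X] < 1, there exists a 6-coloring of K_{14} with no monochromatic K_4; hence R_6(4) > 14.

E[X] = 1001/7776 ≈ 0.1287294; E[X] < 1, so R_6(4) > 14.


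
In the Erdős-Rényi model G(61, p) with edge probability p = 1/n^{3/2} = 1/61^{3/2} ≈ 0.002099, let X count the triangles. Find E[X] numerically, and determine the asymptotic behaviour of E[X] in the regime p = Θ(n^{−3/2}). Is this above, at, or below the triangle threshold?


Number of potential triangles: C(61, 3) = 35990.
Each occurs with probability p³ ≈ (0.002099)³ ≈ 9.2473169e-09.
By linearity: E[X] = C(61, 3)·p³ ≈ 35990 · 9.2473169e-09 ≈ 0.00033.
Since α = 3/2 > 1, p = c/n^{3/2} = o(1/n) is below the triangle threshold p ~ 1/n. Asymptotically E[X] ~ (c³/6)·n^{3(1−α)} = (1³/6)·n^{-1.5} → 0, so by Markov's inequality G has no triangles w.h.p.

E[X] ≈ 0.00033; in regime p = Θ(1/n^{3/2}) E[X] tends to 0 (below the triangle threshold p ~ 1/n).


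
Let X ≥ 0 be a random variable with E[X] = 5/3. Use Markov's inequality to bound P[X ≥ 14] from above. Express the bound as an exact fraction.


μ = E[X] = 5/3, a = 14.
Markov: P[X ≥ 14] ≤ μ/a = (5/3)/14 = 5/42.
Numerically: ≈ 0.119048.
(Since a = 14 > μ = 1.666667, the bound 5/42 is < 1 and informative.)

P[X ≥ 14] ≤ 5/42 ≈ 0.119048.


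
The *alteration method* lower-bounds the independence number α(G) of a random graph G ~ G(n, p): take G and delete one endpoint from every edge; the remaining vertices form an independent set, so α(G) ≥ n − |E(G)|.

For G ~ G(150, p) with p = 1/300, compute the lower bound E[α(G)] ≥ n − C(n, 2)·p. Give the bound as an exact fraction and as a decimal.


E[|E(G)|] = C(150, 2)·p = 11175 · (1/300) = 149/4.
E[α(G)] ≥ n − E[|E(G)|] = 150 − 149/4 = 451/4.
Numerically: ≈ 112.7500.
(This is only a lower bound; the true E[α(G)] may be larger.)

E[α(G)] ≥ 451/4 ≈ 112.7500.


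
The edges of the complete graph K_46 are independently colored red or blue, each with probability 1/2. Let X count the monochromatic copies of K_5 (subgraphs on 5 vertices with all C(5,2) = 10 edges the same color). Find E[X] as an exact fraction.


Let X = Σ_S X_S over the C(46, 5) = 1370754 subsets S of size 5, where X_S = 1 if the K_5 on S is monochromatic.
For a fixed S, the K_5 on S has C(5, 2) = 10 edges. P[all 10 edges red] = (1/2)^10, and likewise for blue, so P[monochromatic] = 2·(1/2)^10 = 2^{1 − 10} = 1/512.
By linearity of expectation: E[X] = C(46, 5) · 2^{1 − 10} = 1370754 · 1/512 = 685377/256.
Numerically: E[X] ≈ 2677.25391.

E[X] = C(46,5)·2^(1−C(5,2)) = 685377/256 ≈ 2677.25391.


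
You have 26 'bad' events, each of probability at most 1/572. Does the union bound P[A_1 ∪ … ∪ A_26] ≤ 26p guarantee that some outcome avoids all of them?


Union bound: P[∪_{i=1}^{26} A_i] ≤ Σ_i P[A_i] ≤ 26·p = 26·(1/572) = 1/22.
Numerically: 1/22 ≈ 0.0454545.
Is 1/22 < 1? YES.
Since P[∪ A_i] ≤ 1/22 < 1, the complement has P[∩ A_i^c] ≥ 1 − 1/22 = 21/22 > 0, so some outcome avoids every A_i.

26·p = 1/22 ≈ 0.0454545; existence CERTIFIED by the union bound.


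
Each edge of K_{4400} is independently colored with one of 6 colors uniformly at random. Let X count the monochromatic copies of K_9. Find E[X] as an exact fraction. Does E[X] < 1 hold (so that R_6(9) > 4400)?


E[X] = C(4400, 9) · 6^{1 − 36} = 1689489304164437494711163600 · 6^{−35} = 1689489304164437494711163600/1719070799748422591028658176.
As a reduced fraction: E[X] = 105593081510277343419447725/107441924984276411939291136 ≈ 0.9827922.
Is E[X] < 1? YES.
Since E[X] < 1, there exists a 6-coloring of K_{4400} with no monochromatic K_9; hence R_6(9) > 4400.

E[X] = 105593081510277343419447725/107441924984276411939291136 ≈ 0.9827922; E[X] < 1, so R_6(9) > 4400.


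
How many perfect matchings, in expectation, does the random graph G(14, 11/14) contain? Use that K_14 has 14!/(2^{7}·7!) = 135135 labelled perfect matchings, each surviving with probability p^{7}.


K_14 has 14!/(2^{7}·7!) = 135135 labelled perfect matchings.
For each such perfect matching H, let X_H = 1 if all 7 edges of H are present in G. Then P[X_H = 1] = p^{7} = (11/14)^{7} = 19487171/105413504.
By linearity of expectation: E[X] = Σ_H E[X_H] = 135135 · p^{7} = 135135 · 19487171/105413504 = 376199836155/15059072.
Numerically: E[X] ≈ 2.498e+04.

E[X] = 135135 · (11/14)^{7} = 376199836155/15059072 ≈ 2.498e+04.


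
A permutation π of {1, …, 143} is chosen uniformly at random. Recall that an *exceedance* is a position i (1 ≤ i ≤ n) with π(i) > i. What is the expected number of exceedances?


Write X = Σ_{i=1}^{143} X_i, where X_i = 1_{π(i) > i}.
For each fixed i, π(i) is uniform over {1, …, 143} (marginal of a uniform permutation), so P[π(i) > i] = (n − i)/n. Summing: Σ_{i=1}^{143} (n − i)/n = (0 + 1 + … + 142)/143 = 143(143 − 1)/(2·143) = (143 − 1)/2.
Hence E[X] = Σ_{i=1}^{143} (143 − i)/143 = 71 ≈ 71.000.

E[X] = 71 = 71.000.


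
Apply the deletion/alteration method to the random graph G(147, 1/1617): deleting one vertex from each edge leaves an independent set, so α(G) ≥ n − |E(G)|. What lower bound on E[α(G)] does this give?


E[|E(G)|] = C(147, 2)·p = 10731 · (1/1617) = 73/11.
E[α(G)] ≥ n − E[|E(G)|] = 147 − 73/11 = 1544/11.
Numerically: ≈ 140.363636.
(This is only a lower bound; the true E[α(G)] may be larger.)

E[α(G)] ≥ 1544/11 ≈ 140.363636.


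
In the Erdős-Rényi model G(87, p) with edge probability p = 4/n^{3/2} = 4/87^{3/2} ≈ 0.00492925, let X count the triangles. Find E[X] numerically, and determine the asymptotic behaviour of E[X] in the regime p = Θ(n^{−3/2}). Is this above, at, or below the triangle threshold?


Number of potential triangles: C(87, 3) = 105995.
Each occurs with probability p³ ≈ (0.00492925)³ ≈ 1.19768700e-07.
By linearity: E[X] = C(87, 3)·p³ ≈ 105995 · 1.19768700e-07 ≈ 0.012695.
Since α = 3/2 > 1, p = c/n^{3/2} = o(1/n) is below the triangle threshold p ~ 1/n. Asymptotically E[X] ~ (c³/6)·n^{3(1−α)} = (4³/6)·n^{-1.5} → 0, so by Markov's inequality G has no triangles w.h.p.

E[X] ≈ 0.012695; in regime p = Θ(1/n^{3/2}) E[X] tends to 0 (below the triangle threshold p ~ 1/n).


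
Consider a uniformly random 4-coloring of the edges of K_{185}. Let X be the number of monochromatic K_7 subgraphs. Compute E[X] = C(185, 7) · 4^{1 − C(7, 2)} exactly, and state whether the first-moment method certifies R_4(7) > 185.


E[X] = C(185, 7) · 4^{1 − 21} = 1311854301420 · 4^{−20} = 1311854301420/1099511627776.
As a reduced fraction: E[X] = 327963575355/274877906944 ≈ 1.1931245.
Is E[X] < 1? NO.
Since E[X] ≥ 1, the first-moment bound is inconclusive at n = 185; it does NOT by itself certify R_4(7) > 185.

E[X] = 327963575355/274877906944 ≈ 1.1931245; E[X] ≥ 1; first-moment method inconclusive here.


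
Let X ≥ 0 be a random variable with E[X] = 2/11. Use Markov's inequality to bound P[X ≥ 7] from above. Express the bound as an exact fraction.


μ = E[X] = 2/11, a = 7.
Markov: P[X ≥ 7] ≤ μ/a = (2/11)/7 = 2/77.
Numerically: ≈ 0.0260.
(Since a = 7 > μ = 0.1818, the bound 2/77 is < 1 and informative.)

P[X ≥ 7] ≤ 2/77 ≈ 0.0260.


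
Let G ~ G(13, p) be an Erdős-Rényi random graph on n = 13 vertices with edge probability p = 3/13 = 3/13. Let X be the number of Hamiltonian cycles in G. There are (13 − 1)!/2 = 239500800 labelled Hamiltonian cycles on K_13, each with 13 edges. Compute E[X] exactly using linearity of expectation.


K_13 has (13 − 1)!/2 = 239500800 labelled Hamiltonian cycles.
For each such Hamiltonian cycle H, let X_H = 1 if all 13 edges of H are present in G. Then P[X_H = 1] = p^{13} = (3/13)^{13} = 1594323/302875106592253.
Summing the indicators: E[X] = Σ_H E[X_H] = 239500800 · p^{13} = 239500800 · 1594323/302875106592253 = 381841633958400/302875106592253.
Numerically: E[X] ≈ 1.2607.

E[X] = 239500800 · (3/13)^{13} = 381841633958400/302875106592253 ≈ 1.2607.


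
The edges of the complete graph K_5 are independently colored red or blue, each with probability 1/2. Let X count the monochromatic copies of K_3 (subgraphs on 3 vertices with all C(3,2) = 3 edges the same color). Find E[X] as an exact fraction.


Let X = Σ_S X_S over the C(5, 3) = 10 subsets S of size 3, where X_S = 1 if the K_3 on S is monochromatic.
For a fixed S, the K_3 on S has C(3, 2) = 3 edges. P[all 3 edges red] = (1/2)^3, and likewise for blue, so P[monochromatic] = 2·(1/2)^3 = 2^{1 − 3} = 1/4.
By linearity: E[X] = C(5, 3) · 2^{1 − 3} = 10 · 1/4 = 5/2.
Numerically: E[X] ≈ 2.500000.

E[X] = C(5,3)·2^(1−C(3,2)) = 5/2 ≈ 2.500000.


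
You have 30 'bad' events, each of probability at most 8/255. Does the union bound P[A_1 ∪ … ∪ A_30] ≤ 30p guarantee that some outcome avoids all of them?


Union bound: P[∪_{i=1}^{30} A_i] ≤ Σ_i P[A_i] ≤ 30·p = 30·(8/255) = 16/17.
Numerically: 16/17 ≈ 0.94118.
Is 16/17 < 1? YES.
Since P[∪ A_i] ≤ 16/17 < 1, the complement has P[∩ A_i^c] ≥ 1 − 16/17 = 1/17 > 0, so some outcome avoids every A_i.

30·p = 16/17 ≈ 0.94118; existence CERTIFIED by the union bound.


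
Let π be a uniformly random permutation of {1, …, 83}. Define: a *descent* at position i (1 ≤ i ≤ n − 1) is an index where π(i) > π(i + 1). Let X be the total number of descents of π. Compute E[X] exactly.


Write X = Σ X_I over i = 1, …, 82, with X_I the indicator of one descent.
There are 82 indicators.
For each fixed i, the pair (π(i), π(i+1)) is a uniformly random ordered pair of distinct values from {1, …, 83}; by symmetry P[π(i) > π(i+1)] = 1/2.
By linearity: E[X] = 82 · (1/2) = (83 − 1) · (1/2) = 41 ≈ 41.0000.

E[X] = 41 = 41.0000.


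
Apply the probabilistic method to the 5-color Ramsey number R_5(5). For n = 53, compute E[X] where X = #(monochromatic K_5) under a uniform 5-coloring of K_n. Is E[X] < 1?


E[X] = C(53, 5) · 5^{1 − 10} = 2869685 · 5^{−9} = 2869685/1953125.
As a reduced fraction: E[X] = 573937/390625 ≈ 1.4693.
Is E[X] < 1? NO.
Since E[X] ≥ 1, the first-moment bound is inconclusive at n = 53; it does NOT by itself certify R_5(5) > 53.

E[X] = 573937/390625 ≈ 1.4693; E[X] ≥ 1; first-moment method inconclusive here.


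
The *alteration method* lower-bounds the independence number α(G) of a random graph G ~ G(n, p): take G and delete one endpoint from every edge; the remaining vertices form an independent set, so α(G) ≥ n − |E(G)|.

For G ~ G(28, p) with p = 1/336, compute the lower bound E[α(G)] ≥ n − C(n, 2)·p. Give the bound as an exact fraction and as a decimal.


E[|E(G)|] = C(28, 2)·p = 378 · (1/336) = 9/8.
E[α(G)] ≥ n − E[|E(G)|] = 28 − 9/8 = 215/8.
Numerically: ≈ 26.875000.
(This is only a lower bound; the true E[α(G)] may be larger.)

E[α(G)] ≥ 215/8 ≈ 26.875000.


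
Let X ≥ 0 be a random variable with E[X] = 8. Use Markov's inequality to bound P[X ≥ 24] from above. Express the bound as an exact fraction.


μ = E[X] = 8, a = 24.
Markov: P[X ≥ 24] ≤ μ/a = (8)/24 = 1/3.
Numerically: ≈ 0.33333.
(Since a = 24 > μ = 8.00000, the bound 1/3 is < 1 and informative.)

P[X ≥ 24] ≤ 1/3 ≈ 0.33333.


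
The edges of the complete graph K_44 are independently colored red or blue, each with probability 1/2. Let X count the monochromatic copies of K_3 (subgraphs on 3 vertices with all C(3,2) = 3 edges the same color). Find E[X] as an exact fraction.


Let X = Σ_S X_S over the C(44, 3) = 13244 subsets S of size 3, where X_S = 1 if the K_3 on S is monochromatic.
For a fixed S, the K_3 on S has C(3, 2) = 3 edges. P[all 3 edges red] = (1/2)^3, and likewise for blue, so P[monochromatic] = 2·(1/2)^3 = 2^{1 − 3} = 1/4.
By linearity: E[X] = C(44, 3) · 2^{1 − 3} = 13244 · 1/4 = 3311.
Numerically: E[X] ≈ 3311.0000.

E[X] = C(44,3)·2^(1−C(3,2)) = 3311 ≈ 3311.0000.


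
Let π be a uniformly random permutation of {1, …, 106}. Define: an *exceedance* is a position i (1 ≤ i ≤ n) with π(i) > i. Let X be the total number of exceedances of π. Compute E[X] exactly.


Write X = Σ_{i=1}^{106} X_i, where X_i = 1_{π(i) > i}.
For each fixed i, π(i) is uniform over {1, …, 106} (marginal of a uniform permutation), so P[π(i) > i] = (n − i)/n. Summing: Σ_{i=1}^{106} (n − i)/n = (0 + 1 + … + 105)/106 = 106(106 − 1)/(2·106) = (106 − 1)/2.
Hence E[X] = Σ_{i=1}^{106} (106 − i)/106 = 105/2 ≈ 52.5000.

E[X] = 105/2 = 52.5000.


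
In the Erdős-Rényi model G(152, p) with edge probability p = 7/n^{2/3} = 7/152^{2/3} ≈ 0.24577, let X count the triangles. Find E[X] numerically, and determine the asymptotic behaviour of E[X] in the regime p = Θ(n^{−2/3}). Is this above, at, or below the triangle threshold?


Number of potential triangles: C(152, 3) = 573800.
Each occurs with probability p³ ≈ (0.24577)³ ≈ 1.4845914e-02.
By linearity: E[X] = C(152, 3)·p³ ≈ 573800 · 1.4845914e-02 ≈ 8518.58553.
Since α = 2/3 < 1, p = c/n^{2/3} ≫ 1/n is above the triangle threshold p ~ 1/n. Asymptotically E[X] ~ (c³/6)·n^{3(1−α)} = (7³/6)·n^{1} → ∞; triangles are abundant w.h.p.

E[X] ≈ 8518.58553; in regime p = Θ(1/n^{2/3}) E[X] diverges (above the triangle threshold p ~ 1/n).


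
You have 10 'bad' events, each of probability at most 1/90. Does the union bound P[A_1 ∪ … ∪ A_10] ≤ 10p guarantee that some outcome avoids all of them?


Union bound: P[∪_{i=1}^{10} A_i] ≤ Σ_i P[A_i] ≤ 10·p = 10·(1/90) = 1/9.
Numerically: 1/9 ≈ 0.1111.
Is 1/9 < 1? YES.
Since P[∪ A_i] ≤ 1/9 < 1, the complement has P[∩ A_i^c] ≥ 1 − 1/9 = 8/9 > 0, so some outcome avoids every A_i.

10·p = 1/9 ≈ 0.1111; existence CERTIFIED by the union bound.


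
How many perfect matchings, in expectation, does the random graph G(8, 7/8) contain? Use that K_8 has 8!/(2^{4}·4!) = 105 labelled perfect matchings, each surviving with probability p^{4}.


K_8 has 8!/(2^{4}·4!) = 105 labelled perfect matchings.
For each such perfect matching H, let X_H = 1 if all 4 edges of H are present in G. Then P[X_H = 1] = p^{4} = (7/8)^{4} = 2401/4096.
By linearity: E[X] = Σ_H E[X_H] = 105 · p^{4} = 105 · 2401/4096 = 252105/4096.
Numerically: E[X] ≈ 61.5.

E[X] = 105 · (7/8)^{4} = 252105/4096 ≈ 61.5.


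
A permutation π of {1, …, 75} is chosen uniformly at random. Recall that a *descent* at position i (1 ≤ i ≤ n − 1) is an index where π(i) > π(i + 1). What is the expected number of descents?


Write X = Σ X_I over i = 1, …, 74, with X_I the indicator of one descent.
There are 74 indicators.
For each fixed i, the pair (π(i), π(i+1)) is a uniformly random ordered pair of distinct values from {1, …, 75}; by symmetry P[π(i) > π(i+1)] = 1/2.
By linearity: E[X] = 74 · (1/2) = (75 − 1) · (1/2) = 37 ≈ 37.000000.

E[X] = 37 = 37.000000.


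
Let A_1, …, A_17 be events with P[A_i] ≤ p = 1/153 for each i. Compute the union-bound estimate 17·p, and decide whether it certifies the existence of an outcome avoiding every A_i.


Union bound: P[∪_{i=1}^{17} A_i] ≤ Σ_i P[A_i] ≤ 17·p = 17·(1/153) = 1/9.
Numerically: 1/9 ≈ 0.111111.
Is 1/9 < 1? YES.
Since P[∪ A_i] ≤ 1/9 < 1, the complement has P[∩ A_i^c] ≥ 1 − 1/9 = 8/9 > 0, so some outcome avoids every A_i.

17·p = 1/9 ≈ 0.111111; existence CERTIFIED by the union bound.


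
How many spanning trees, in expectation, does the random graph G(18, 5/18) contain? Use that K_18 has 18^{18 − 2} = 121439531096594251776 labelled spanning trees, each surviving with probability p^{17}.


K_18 has 18^{18 − 2} = 121439531096594251776 labelled spanning trees.
For each such spanning tree H, let X_H = 1 if all 17 edges of H are present in G. Then P[X_H = 1] = p^{17} = (5/18)^{17} = 762939453125/2185911559738696531968.
Summing the indicators: E[X] = Σ_H E[X_H] = 121439531096594251776 · p^{17} = 121439531096594251776 · 762939453125/2185911559738696531968 = 762939453125/18.
Numerically: E[X] ≈ 4.23855e+10.

E[X] = 121439531096594251776 · (5/18)^{17} = 762939453125/18 ≈ 4.23855e+10.


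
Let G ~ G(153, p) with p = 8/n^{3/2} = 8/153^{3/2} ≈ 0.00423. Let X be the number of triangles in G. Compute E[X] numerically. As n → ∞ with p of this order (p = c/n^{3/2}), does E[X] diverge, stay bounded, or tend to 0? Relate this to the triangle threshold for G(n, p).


Number of potential triangles: C(153, 3) = 585276.
Each occurs with probability p³ ≈ (0.00423)³ ≈ 7.55368e-08.
By linearity: E[X] = C(153, 3)·p³ ≈ 585276 · 7.55368e-08 ≈ 0.044.
Since α = 3/2 > 1, p = c/n^{3/2} = o(1/n) is below the triangle threshold p ~ 1/n. Asymptotically E[X] ~ (c³/6)·n^{3(1−α)} = (8³/6)·n^{-1.5} → 0, so by Markov's inequality G has no triangles w.h.p.

E[X] ≈ 0.044; in regime p = Θ(1/n^{3/2}) E[X] tends to 0 (below the triangle threshold p ~ 1/n).


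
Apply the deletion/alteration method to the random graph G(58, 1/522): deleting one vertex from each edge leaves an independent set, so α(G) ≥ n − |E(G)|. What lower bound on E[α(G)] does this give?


E[|E(G)|] = C(58, 2)·p = 1653 · (1/522) = 19/6.
E[α(G)] ≥ n − E[|E(G)|] = 58 − 19/6 = 329/6.
Numerically: ≈ 54.833333.
(This is only a lower bound; the true E[α(G)] may be larger.)

E[α(G)] ≥ 329/6 ≈ 54.833333.


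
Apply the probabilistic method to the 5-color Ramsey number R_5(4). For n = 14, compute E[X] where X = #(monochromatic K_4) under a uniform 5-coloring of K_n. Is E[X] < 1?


E[X] = C(14, 4) · 5^{1 − 6} = 1001 · 5^{−5} = 1001/3125.
As a reduced fraction: E[X] = 1001/3125 ≈ 0.3203200.
Is E[X] < 1? YES.
Since E[X] < 1, there exists a 5-coloring of K_{14} with no monochromatic K_4; hence R_5(4) > 14.

E[X] = 1001/3125 ≈ 0.3203200; E[X] < 1, so R_5(4) > 14.


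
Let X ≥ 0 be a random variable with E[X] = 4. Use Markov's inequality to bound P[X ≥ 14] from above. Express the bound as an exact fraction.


μ = E[X] = 4, a = 14.
Markov: P[X ≥ 14] ≤ μ/a = (4)/14 = 2/7.
Numerically: ≈ 0.285714.
(Since a = 14 > μ = 4.000000, the bound 2/7 is < 1 and informative.)

P[X ≥ 14] ≤ 2/7 ≈ 0.285714.


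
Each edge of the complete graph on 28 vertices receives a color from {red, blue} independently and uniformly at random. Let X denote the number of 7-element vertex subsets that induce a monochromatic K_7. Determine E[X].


Let X = Σ_S X_S over the C(28, 7) = 1184040 subsets S of size 7, where X_S = 1 if the K_7 on S is monochromatic.
For a fixed S, the K_7 on S has C(7, 2) = 21 edges. P[all 21 edges red] = (1/2)^21, and likewise for blue, so P[monochromatic] = 2·(1/2)^21 = 2^{1 − 21} = 1/1048576.
Summing: E[X] = C(28, 7) · 2^{1 − 21} = 1184040 · 1/1048576 = 148005/131072.
Numerically: E[X] ≈ 1.129189.

E[X] = C(28,7)·2^(1−C(7,2)) = 148005/131072 ≈ 1.129189.


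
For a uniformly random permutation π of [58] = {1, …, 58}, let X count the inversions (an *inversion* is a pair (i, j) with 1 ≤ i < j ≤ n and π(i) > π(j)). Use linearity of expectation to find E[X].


Write X = Σ X_I over the C(58, 2) = 1653 pairs i < j, with X_I the indicator of one inversion.
There are 1653 indicators.
For each fixed pair i < j, the values π(i) and π(j) are two distinct elements of {1, …, 58} in uniformly random order; by symmetry P[π(i) > π(j)] = 1/2.
By linearity: E[X] = 1653 · (1/2) = C(58, 2) · (1/2) = 1653/2 = 1653/2 ≈ 826.5000.

E[X] = 1653/2 = 826.5000.


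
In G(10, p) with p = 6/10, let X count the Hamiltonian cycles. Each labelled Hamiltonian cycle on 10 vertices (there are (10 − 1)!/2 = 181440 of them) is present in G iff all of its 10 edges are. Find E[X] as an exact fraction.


K_10 has (10 − 1)!/2 = 181440 labelled Hamiltonian cycles.
For each such Hamiltonian cycle H, let X_H = 1 if all 10 edges of H are present in G. Then P[X_H = 1] = p^{10} = (3/5)^{10} = 59049/9765625.
Summing the indicators: E[X] = Σ_H E[X_H] = 181440 · p^{10} = 181440 · 59049/9765625 = 2142770112/1953125.
Numerically: E[X] ≈ 1097.

E[X] = 181440 · (3/5)^{10} = 2142770112/1953125 ≈ 1097.


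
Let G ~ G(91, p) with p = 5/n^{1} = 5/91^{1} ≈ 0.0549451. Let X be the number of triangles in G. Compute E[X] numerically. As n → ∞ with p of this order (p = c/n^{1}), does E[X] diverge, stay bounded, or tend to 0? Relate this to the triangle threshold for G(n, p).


Number of potential triangles: C(91, 3) = 121485.
Each occurs with probability p³ ≈ (0.0549451)³ ≈ 1.65876872e-04.
By linearity: E[X] = C(91, 3)·p³ ≈ 121485 · 1.65876872e-04 ≈ 20.151552.
Here α = 1, so p = 5/n is exactly at the triangle threshold p ~ 1/n. Asymptotically E[X] → c³/6 = 5³/6 = 125/6 ≈ 20.833333, a bounded constant. In this regime the triangle count is asymptotically Poisson(c³/6).

E[X] ≈ 20.151552; in regime p = Θ(1/n^{1}) E[X] stays bounded (at the triangle threshold p ~ 1/n).


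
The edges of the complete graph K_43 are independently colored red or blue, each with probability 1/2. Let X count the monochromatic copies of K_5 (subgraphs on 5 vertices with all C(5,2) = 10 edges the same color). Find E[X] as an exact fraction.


Let X = Σ_S X_S over the C(43, 5) = 962598 subsets S of size 5, where X_S = 1 if the K_5 on S is monochromatic.
For a fixed S, the K_5 on S has C(5, 2) = 10 edges. P[all 10 edges red] = (1/2)^10, and likewise for blue, so P[monochromatic] = 2·(1/2)^10 = 2^{1 − 10} = 1/512.
By linearity of expectation: E[X] = C(43, 5) · 2^{1 − 10} = 962598 · 1/512 = 481299/256.
Numerically: E[X] ≈ 1880.0742.

E[X] = C(43,5)·2^(1−C(5,2)) = 481299/256 ≈ 1880.0742.


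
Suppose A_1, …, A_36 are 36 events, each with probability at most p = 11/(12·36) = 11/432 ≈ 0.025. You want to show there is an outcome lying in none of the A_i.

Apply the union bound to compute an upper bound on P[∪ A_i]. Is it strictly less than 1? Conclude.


Union bound: P[∪_{i=1}^{36} A_i] ≤ Σ_i P[A_i] ≤ 36·p = 36·(11/432) = 11/12.
Numerically: 11/12 ≈ 0.917.
Is 11/12 < 1? YES.
Since P[∪ A_i] ≤ 11/12 < 1, the complement has P[∩ A_i^c] ≥ 1 − 11/12 = 1/12 > 0, so some outcome avoids every A_i.

36·p = 11/12 ≈ 0.917; existence CERTIFIED by the union bound.


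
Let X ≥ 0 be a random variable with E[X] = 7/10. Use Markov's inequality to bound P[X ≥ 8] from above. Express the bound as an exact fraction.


μ = E[X] = 7/10, a = 8.
Markov: P[X ≥ 8] ≤ μ/a = (7/10)/8 = 7/80.
Numerically: ≈ 0.087.
(Since a = 8 > μ = 0.700, the bound 7/80 is < 1 and informative.)

P[X ≥ 8] ≤ 7/80 ≈ 0.087.


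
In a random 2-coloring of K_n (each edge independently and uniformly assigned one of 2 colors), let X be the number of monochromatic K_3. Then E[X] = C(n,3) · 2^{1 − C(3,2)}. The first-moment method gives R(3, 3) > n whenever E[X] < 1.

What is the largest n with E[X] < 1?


We need C(n, 3) · 2^{1 − 3} < 1, i.e. C(n, 3) < 2^{3 − 1} = 4.
Check values of n near the boundary:
  n = 3: C(3, 3) = 1; 1 < 4? YES
  n = 4: C(4, 3) = 4; 4 < 4? NO
  n = 5: C(5, 3) = 10; 10 < 4? NO
  n = 6: C(6, 3) = 20; 20 < 4? NO
The largest n with C(n, 3) < 4 is n = 3 (where E[X] = 1/4 ≈ 0.25000). Hence R(3, 3) > 3, i.e. R(3, 3) ≥ 4.

Largest n = 3; hence R(3, 3) > 3.


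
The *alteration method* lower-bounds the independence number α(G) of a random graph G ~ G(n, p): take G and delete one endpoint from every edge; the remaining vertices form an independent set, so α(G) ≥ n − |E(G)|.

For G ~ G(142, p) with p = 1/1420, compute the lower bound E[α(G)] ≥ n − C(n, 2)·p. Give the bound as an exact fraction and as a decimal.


E[|E(G)|] = C(142, 2)·p = 10011 · (1/1420) = 141/20.
E[α(G)] ≥ n − E[|E(G)|] = 142 − 141/20 = 2699/20.
Numerically: ≈ 134.950.
(This is only a lower bound; the true E[α(G)] may be larger.)

E[α(G)] ≥ 2699/20 ≈ 134.950.


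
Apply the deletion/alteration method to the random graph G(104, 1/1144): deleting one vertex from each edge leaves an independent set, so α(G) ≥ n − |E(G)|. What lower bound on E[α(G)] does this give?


E[|E(G)|] = C(104, 2)·p = 5356 · (1/1144) = 103/22.
E[α(G)] ≥ n − E[|E(G)|] = 104 − 103/22 = 2185/22.
Numerically: ≈ 99.31818.
(This is only a lower bound; the true E[α(G)] may be larger.)

E[α(G)] ≥ 2185/22 ≈ 99.31818.


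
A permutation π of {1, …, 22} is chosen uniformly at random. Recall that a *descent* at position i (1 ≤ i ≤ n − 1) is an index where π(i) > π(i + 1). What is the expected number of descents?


Write X = Σ X_I over i = 1, …, 21, with X_I the indicator of one descent.
There are 21 indicators.
For each fixed i, the pair (π(i), π(i+1)) is a uniformly random ordered pair of distinct values from {1, …, 22}; by symmetry P[π(i) > π(i+1)] = 1/2.
By linearity: E[X] = 21 · (1/2) = (22 − 1) · (1/2) = 21/2 ≈ 10.5000.

E[X] = 21/2 = 10.5000.


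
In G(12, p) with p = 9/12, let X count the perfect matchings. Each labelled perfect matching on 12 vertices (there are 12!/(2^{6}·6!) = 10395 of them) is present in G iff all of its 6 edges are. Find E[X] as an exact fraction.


K_12 has 12!/(2^{6}·6!) = 10395 labelled perfect matchings.
For each such perfect matching H, let X_H = 1 if all 6 edges of H are present in G. Then P[X_H = 1] = p^{6} = (3/4)^{6} = 729/4096.
By linearity of expectation: E[X] = Σ_H E[X_H] = 10395 · p^{6} = 10395 · 729/4096 = 7577955/4096.
Numerically: E[X] ≈ 1.85e+03.

E[X] = 10395 · (3/4)^{6} = 7577955/4096 ≈ 1.85e+03.


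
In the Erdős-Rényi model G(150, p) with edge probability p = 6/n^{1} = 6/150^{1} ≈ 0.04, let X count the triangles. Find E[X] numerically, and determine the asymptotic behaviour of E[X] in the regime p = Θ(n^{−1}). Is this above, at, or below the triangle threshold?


Number of potential triangles: C(150, 3) = 551300.
Each occurs with probability p³ ≈ (0.04)³ ≈ 6.40000e-05.
By linearity: E[X] = C(150, 3)·p³ ≈ 551300 · 6.40000e-05 ≈ 35.283.
Here α = 1, so p = 6/n is exactly at the triangle threshold p ~ 1/n. Asymptotically E[X] → c³/6 = 6³/6 = 36 ≈ 36.000, a bounded constant. In this regime the triangle count is asymptotically Poisson(c³/6).

E[X] ≈ 35.283; in regime p = Θ(1/n^{1}) E[X] stays bounded (at the triangle threshold p ~ 1/n).


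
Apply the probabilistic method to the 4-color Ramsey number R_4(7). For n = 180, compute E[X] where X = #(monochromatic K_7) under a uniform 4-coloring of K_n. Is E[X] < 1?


E[X] = C(180, 7) · 4^{1 − 21} = 1079414463600 · 4^{−20} = 1079414463600/1099511627776.
As a reduced fraction: E[X] = 67463403975/68719476736 ≈ 0.981722.
Is E[X] < 1? YES.
Since E[X] < 1, there exists a 4-coloring of K_{180} with no monochromatic K_7; hence R_4(7) > 180.

E[X] = 67463403975/68719476736 ≈ 0.981722; E[X] < 1, so R_4(7) > 180.


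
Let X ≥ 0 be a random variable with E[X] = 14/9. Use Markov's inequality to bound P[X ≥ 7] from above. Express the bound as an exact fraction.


μ = E[X] = 14/9, a = 7.
Markov: P[X ≥ 7] ≤ μ/a = (14/9)/7 = 2/9.
Numerically: ≈ 0.222222.
(Since a = 7 > μ = 1.555556, the bound 2/9 is < 1 and informative.)

P[X ≥ 7] ≤ 2/9 ≈ 0.222222.
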